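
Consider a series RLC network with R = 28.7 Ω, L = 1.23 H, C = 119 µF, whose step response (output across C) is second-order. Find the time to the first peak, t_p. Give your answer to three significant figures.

For a series RLC circuit (capacitor voltage as output), ω_n = 1/√(LC) = 1/√(1.23 H · 119 µF) = 82.7 rad/s.
ζ = (R/2)·√(C/L) = (28.7/2)·√(119 µF/1.23 H) = 0.141.
The damped frequency ω_d = ω_n√(1−ζ²) = 81.8 rad/s. t_p = π/ω_d = 0.0384 s.

t_p ≈ 0.0384 s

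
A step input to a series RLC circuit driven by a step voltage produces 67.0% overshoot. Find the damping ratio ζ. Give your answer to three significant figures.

From %OS = 100·exp(−πζ/√(1−ζ²)), invert to get ζ = −ln(OS)/√(π² + ln²(OS)) with OS = 0.670.
−ln 0.670 = 0.4005, so ζ = 0.4005/√(π² + 0.1604) = 0.126.

ζ ≈ 0.126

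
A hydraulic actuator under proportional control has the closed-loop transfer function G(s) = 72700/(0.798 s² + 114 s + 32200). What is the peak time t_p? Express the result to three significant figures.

Dividing through by 0.798: denominator becomes s² + 142.9 s + 40350.
So ω_n = √40350 = 201 rad/s and ζ = 142.9/(2·201) = 0.356.
ω_d = ω_n√(1−ζ²) = 188 rad/s. t_p = π/ω_d = 0.0167 s.

t_p ≈ 0.0167 s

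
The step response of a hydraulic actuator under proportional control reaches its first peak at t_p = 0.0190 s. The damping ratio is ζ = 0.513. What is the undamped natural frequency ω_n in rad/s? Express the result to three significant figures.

ω_n ≈ 193 rad/s

Peak time t_p = π/ω_d, so ω_d = π/t_p = π/0.0190 = 165 rad/s.
ω_n = ω_d/√(1−ζ²) = 165/√0.737 = 193 rad/s.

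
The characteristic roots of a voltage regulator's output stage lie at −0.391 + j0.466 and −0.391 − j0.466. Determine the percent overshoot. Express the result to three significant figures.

The poles are at −σ ± jω_d with σ = 0.391 and ω_d = 0.466, so ω_n = √(σ²+ω_d²) = 0.608 rad/s and ζ = σ/ω_n = 0.643.
%OS = 100 e^{−πζ/√(1−ζ²)} with ζ = 0.643 gives 7.16%.

%OS ≈ 7.16%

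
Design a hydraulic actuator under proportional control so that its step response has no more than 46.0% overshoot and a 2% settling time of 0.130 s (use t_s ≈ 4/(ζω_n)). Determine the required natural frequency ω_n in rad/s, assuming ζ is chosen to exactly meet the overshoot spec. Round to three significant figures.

ω_n ≈ 128 rad/s

From %OS = 100·exp(−πζ/√(1−ζ²)), invert to get ζ = −ln(OS)/√(π² + ln²(OS)) with OS = 0.460.
−ln 0.460 = 0.7765, so ζ = 0.7765/√(π² + 0.6030) = 0.240.
Then ω_n = 4/(ζ t_s) = 4/(0.240 × 0.130) = 128 rad/s.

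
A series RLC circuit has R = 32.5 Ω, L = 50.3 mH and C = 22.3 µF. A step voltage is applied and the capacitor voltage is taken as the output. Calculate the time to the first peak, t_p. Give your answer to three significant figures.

For a series RLC circuit (capacitor voltage as output), ω_n = 1/√(LC) = 1/√(50.3 mH · 22.3 µF) = 944 rad/s.
ζ = (R/2)·√(C/L) = (32.5/2)·√(22.3 µF/50.3 mH) = 0.342.
ω_d = ω_n√(1−ζ²) = 887 rad/s. t_p = π/ω_d = 0.00354 s.

t_p ≈ 0.00354 s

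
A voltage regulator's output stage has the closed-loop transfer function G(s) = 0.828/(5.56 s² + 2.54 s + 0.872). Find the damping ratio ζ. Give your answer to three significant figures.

ζ ≈ 0.577

Dividing through by 5.56: denominator becomes s² + 0.4568 s + 0.1568.
So ω_n = √0.1568 = 0.396 rad/s and ζ = 0.4568/(2·0.396) = 0.577.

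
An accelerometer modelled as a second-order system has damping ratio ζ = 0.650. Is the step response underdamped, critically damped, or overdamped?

Since ζ = 0.650 < 1, the system is underdamped.

underdamped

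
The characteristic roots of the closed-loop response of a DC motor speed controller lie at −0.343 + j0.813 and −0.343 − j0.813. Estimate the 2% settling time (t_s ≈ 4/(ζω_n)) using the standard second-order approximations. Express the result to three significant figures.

t_s ≈ 11.7 s

For poles at −σ ± jω_d, ζω_n = σ = 0.343, so t_s ≈ 4/σ = 11.7 s.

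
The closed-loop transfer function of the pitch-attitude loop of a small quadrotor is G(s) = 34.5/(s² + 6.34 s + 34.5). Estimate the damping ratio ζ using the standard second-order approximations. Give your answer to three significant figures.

ζ ≈ 0.540

Comparing the denominator to s² + 2ζω_n s + ω_n²: ω_n = √34.5 = 5.87 rad/s, and 2ζω_n = 6.34 so ζ = 6.34/(2·5.87) = 0.540.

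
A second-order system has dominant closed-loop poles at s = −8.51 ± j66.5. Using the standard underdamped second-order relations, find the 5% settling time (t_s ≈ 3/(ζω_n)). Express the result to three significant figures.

t_s ≈ 0.353 s

For poles at −σ ± jω_d, ζω_n = σ = 8.51, so t_s ≈ 3/σ = 0.353 s.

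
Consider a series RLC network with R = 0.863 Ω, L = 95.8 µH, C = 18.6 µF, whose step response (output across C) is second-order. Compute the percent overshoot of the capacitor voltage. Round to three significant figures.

For a series RLC circuit (capacitor voltage as output), ω_n = 1/√(LC) = 1/√(95.8 µH · 18.6 µF) = 23700 rad/s.
ζ = (R/2)·√(C/L) = (0.863/2)·√(18.6 µF/95.8 µH) = 0.190.
%OS = 100·exp(−πζ/√(1−ζ²)) = 54.4%.

%OS ≈ 54.4%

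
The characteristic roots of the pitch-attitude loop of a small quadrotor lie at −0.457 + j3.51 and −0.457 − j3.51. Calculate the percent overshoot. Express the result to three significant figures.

With σ = 0.457, ω_d = 3.51: ω_n = √(σ²+ω_d²) = 3.54 rad/s, ζ = σ/ω_n = 0.129.
%OS = 100 e^{−πζ/√(1−ζ²)} with ζ = 0.129 gives 66.4%.

%OS ≈ 66.4%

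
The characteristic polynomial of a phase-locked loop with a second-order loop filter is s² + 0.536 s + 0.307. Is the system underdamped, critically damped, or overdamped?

underdamped

a² − 4b = 0.536² − 4·0.307 < 0 (complex roots); the system is underdamped.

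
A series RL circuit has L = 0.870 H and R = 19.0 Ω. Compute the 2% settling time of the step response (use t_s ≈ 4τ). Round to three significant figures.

t_s ≈ 0.183 s

τ = L/R = 0.870/19.0 = 0.0458 s.
t_s ≈ 4τ = 0.183 s.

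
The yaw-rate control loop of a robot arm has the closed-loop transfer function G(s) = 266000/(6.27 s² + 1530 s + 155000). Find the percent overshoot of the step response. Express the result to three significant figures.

Dividing through by 6.27: denominator becomes s² + 244.0 s + 24720.
So ω_n = √24720 = 157 rad/s and ζ = 244.0/(2·157) = 0.776.
%OS = 100 e^{−πζ/√(1−ζ²)} with ζ = 0.776 gives 2.10%.

%OS ≈ 2.10%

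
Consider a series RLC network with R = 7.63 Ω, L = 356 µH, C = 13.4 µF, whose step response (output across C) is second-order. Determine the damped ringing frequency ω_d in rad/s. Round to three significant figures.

For a series RLC circuit (capacitor voltage as output), ω_n = 1/√(LC) = 1/√(356 µH · 13.4 µF) = 14500 rad/s.
ζ = (R/2)·√(C/L) = (7.63/2)·√(13.4 µF/356 µH) = 0.740.
The damped frequency ω_d = ω_n√(1−ζ²) = 9740 rad/s.

ω_d ≈ 9740 rad/s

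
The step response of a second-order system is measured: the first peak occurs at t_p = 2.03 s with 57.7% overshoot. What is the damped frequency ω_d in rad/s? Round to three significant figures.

t_p = π/ω_d, so ω_d = π/2.03 = 1.55 rad/s.

ω_d ≈ 1.55 rad/s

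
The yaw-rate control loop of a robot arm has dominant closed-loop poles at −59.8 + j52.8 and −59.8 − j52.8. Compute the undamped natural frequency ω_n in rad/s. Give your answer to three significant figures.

ω_n ≈ 79.8 rad/s

|pole| = ω_n = √(59.8² + 52.8²) = 79.8 rad/s; ζ = cos θ = σ/ω_n = 0.750.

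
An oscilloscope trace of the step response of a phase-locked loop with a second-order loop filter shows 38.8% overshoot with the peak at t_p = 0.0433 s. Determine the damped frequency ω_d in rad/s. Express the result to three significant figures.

ω_d ≈ 72.6 rad/s

t_p = π/ω_d, so ω_d = π/0.0433 = 72.6 rad/s.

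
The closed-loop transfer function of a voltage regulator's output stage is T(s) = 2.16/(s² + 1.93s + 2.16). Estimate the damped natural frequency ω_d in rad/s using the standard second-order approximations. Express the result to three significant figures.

Comparing the denominator to s² + 2ζω_n s + ω_n²: ω_n = √2.16 = 1.47 rad/s, and 2ζω_n = 1.93 so ζ = 1.93/(2·1.47) = 0.657.
ω_d = ω_n√(1−ζ²) = 1.11 rad/s.

ω_d ≈ 1.11 rad/s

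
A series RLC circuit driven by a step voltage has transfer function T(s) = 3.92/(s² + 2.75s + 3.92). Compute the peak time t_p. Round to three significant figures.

t_p ≈ 2.21 s

Matching coefficients with s² + 2ζω_n s + ω_n² gives ω_n² = 3.92 ⇒ ω_n = 1.98 rad/s, and ζ = 2.75/(2ω_n) = 0.694.
The damped frequency ω_d = ω_n√(1−ζ²) = 1.42 rad/s. Then t_p = π/ω_d = 2.21 s.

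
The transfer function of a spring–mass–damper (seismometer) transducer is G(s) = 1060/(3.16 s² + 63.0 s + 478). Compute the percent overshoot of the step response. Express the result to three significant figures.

Dividing through by 3.16: denominator becomes s² + 19.94 s + 151.3.
So ω_n = √151.3 = 12.3 rad/s and ζ = 19.94/(2·12.3) = 0.811.
Overshoot: exp(−π·0.811/√(1−0.811²)) = 0.0129, i.e. 1.29%.

%OS ≈ 1.29%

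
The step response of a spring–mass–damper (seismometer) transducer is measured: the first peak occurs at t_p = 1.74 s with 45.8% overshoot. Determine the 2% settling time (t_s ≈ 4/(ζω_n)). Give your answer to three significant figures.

From the overshoot, ζ = −ln(OS)/√(π²+ln²(OS)) = 0.241.
From t_p = π/ω_d, ω_d = π/1.74 = 1.81 rad/s, so ω_n = ω_d/√(1−ζ²) = 1.86 rad/s.
t_s ≈ 4/(ζω_n) = 4/(0.241·1.86) = 8.91 s.

t_s ≈ 8.91 s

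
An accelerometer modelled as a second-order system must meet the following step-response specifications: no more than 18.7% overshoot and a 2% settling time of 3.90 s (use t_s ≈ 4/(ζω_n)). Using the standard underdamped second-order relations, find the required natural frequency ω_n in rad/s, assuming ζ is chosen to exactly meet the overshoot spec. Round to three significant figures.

From %OS = 100·exp(−πζ/√(1−ζ²)), invert to get ζ = −ln(OS)/√(π² + ln²(OS)) with OS = 0.187.
−ln 0.187 = 1.677, so ζ = 1.677/√(π² + 2.811) = 0.471.
Then ω_n = 4/(ζ t_s) = 4/(0.471 × 3.90) = 2.18 rad/s.

ω_n ≈ 2.18 rad/s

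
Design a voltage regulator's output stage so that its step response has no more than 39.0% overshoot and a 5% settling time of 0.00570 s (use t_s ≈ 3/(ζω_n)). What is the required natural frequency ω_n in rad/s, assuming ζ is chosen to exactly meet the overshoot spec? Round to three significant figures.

ω_n ≈ 1830 rad/s

Inverting the overshoot relation: ζ = |ln 0.390|/√(π² + ln²0.390) = 0.287.
From t_s ≈ 3/(ζω_n): ω_n = 3/(ζ·t_s) = 3/(0.287·0.00570) = 1830 rad/s.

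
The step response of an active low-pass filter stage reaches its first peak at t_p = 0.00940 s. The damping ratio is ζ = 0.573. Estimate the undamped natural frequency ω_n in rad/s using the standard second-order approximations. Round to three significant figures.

ω_n ≈ 408 rad/s

Peak time t_p = π/ω_d, so ω_d = π/t_p = π/0.00940 = 334 rad/s.
ω_n = ω_d/√(1−ζ²) = 334/√0.672 = 408 rad/s.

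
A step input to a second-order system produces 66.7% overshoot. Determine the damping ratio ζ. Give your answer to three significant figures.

ζ ≈ 0.128

From %OS = 100·exp(−πζ/√(1−ζ²)), invert to get ζ = −ln(OS)/√(π² + ln²(OS)) with OS = 0.667.
−ln 0.667 = 0.4050, so ζ = 0.4050/√(π² + 0.1640) = 0.128.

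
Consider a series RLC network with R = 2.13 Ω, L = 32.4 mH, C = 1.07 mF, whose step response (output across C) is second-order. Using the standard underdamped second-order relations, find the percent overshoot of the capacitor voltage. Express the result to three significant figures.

%OS ≈ 53.8%

For a series RLC circuit (capacitor voltage as output), ω_n = 1/√(LC) = 1/√(32.4 mH · 1.07 mF) = 170 rad/s.
ζ = (R/2)·√(C/L) = (2.13/2)·√(1.07 mF/32.4 mH) = 0.194.
Overshoot: exp(−π·0.194/√(1−0.194²)) = 0.538, i.e. 53.8%.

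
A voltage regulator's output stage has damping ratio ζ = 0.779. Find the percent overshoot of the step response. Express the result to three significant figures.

%OS ≈ 2.02%

For an underdamped second-order system, %OS = 100·exp(−πζ/√(1−ζ²)).
πζ/√(1−ζ²) = π·0.779/√(1−0.607) = 3.903, so %OS = 100·e^(−3.903) = 2.02%.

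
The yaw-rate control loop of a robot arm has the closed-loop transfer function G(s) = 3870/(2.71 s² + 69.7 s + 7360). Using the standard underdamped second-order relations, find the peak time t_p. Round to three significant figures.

Dividing through by 2.71: denominator becomes s² + 25.72 s + 2716.
So ω_n = √2716 = 52.1 rad/s and ζ = 25.72/(2·52.1) = 0.247.
ω_d = 52.1·√(1 − 0.247²) = 50.5 rad/s. t_p = π/ω_d = 0.0622 s.

t_p ≈ 0.0622 s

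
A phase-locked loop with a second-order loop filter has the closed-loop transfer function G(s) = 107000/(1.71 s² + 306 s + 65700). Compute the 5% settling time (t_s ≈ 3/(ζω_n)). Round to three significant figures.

Dividing through by 1.71: denominator becomes s² + 178.9 s + 38420.
So ω_n = √38420 = 196 rad/s and ζ = 178.9/(2·196) = 0.456.
t_s ≈ 3/(ζω_n) = 0.0335 s.

t_s ≈ 0.0335 s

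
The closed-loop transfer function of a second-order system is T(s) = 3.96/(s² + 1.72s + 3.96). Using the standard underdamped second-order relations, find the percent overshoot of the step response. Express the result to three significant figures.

Comparing the denominator to s² + 2ζω_n s + ω_n²: ω_n = √3.96 = 1.99 rad/s, and 2ζω_n = 1.72 so ζ = 1.72/(2·1.99) = 0.432.
%OS = 100·exp(−πζ/√(1−ζ²)) = 22.2%.

%OS ≈ 22.2%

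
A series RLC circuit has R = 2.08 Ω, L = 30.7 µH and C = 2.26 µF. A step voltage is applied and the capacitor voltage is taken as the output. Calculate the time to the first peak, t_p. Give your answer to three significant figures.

t_p ≈ 0.0000273 s

For a series RLC circuit (capacitor voltage as output), ω_n = 1/√(LC) = 1/√(30.7 µH · 2.26 µF) = 120000 rad/s.
ζ = (R/2)·√(C/L) = (2.08/2)·√(2.26 µF/30.7 µH) = 0.282.
ω_d = ω_n√(1−ζ²) = 115000 rad/s. t_p = π/ω_d = 0.0000273 s.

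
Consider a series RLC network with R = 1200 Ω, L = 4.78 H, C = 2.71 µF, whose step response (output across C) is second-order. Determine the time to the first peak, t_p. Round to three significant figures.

For a series RLC circuit (capacitor voltage as output), ω_n = 1/√(LC) = 1/√(4.78 H · 2.71 µF) = 278 rad/s.
ζ = (R/2)·√(C/L) = (1200/2)·√(2.71 µF/4.78 H) = 0.452.
ω_d = ω_n√(1−ζ²) = 248 rad/s. t_p = π/ω_d = 0.0127 s.

t_p ≈ 0.0127 s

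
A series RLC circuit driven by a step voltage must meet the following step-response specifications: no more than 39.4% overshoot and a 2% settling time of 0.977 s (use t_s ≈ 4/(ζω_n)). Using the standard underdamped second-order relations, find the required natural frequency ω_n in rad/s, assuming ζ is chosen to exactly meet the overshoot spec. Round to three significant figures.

Inverting the overshoot relation: ζ = |ln 0.394|/√(π² + ln²0.394) = 0.284.
Then ω_n = 4/(ζ t_s) = 4/(0.284 × 0.977) = 14.4 rad/s.

ω_n ≈ 14.4 rad/s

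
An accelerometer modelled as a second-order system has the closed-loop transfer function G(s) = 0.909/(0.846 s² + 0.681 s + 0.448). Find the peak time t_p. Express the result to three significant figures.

t_p ≈ 5.18 s

Dividing through by 0.846: denominator becomes s² + 0.8050 s + 0.5296.
So ω_n = √0.5296 = 0.728 rad/s and ζ = 0.8050/(2·0.728) = 0.553.
ω_d = 0.728·√(1 − 0.553²) = 0.606 rad/s. t_p = π/ω_d = 5.18 s.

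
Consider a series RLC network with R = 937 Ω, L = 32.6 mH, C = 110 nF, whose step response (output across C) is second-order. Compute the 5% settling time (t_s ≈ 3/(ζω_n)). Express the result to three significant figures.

For a series RLC circuit (capacitor voltage as output), ω_n = 1/√(LC) = 1/√(32.6 mH · 110 nF) = 16700 rad/s.
ζ = (R/2)·√(C/L) = (937/2)·√(110 nF/32.6 mH) = 0.861.
t_s ≈ 3/(ζω_n) = 0.000209 s.

t_s ≈ 0.000209 s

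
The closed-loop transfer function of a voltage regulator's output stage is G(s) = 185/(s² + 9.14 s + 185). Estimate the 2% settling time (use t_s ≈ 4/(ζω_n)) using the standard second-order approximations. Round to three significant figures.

ω_n = √185 = 13.6 rad/s; ζ = 9.14/(2·13.6) = 0.336.
t_s ≈ 4/(ζω_n) = 4/(0.336·13.6) = 0.875 s.

t_s ≈ 0.875 s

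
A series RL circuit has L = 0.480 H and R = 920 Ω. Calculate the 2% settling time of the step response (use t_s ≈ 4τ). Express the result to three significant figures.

τ = L/R = 0.480/920 = 0.000522 s.
t_s ≈ 4τ = 0.00209 s.

t_s ≈ 0.00209 s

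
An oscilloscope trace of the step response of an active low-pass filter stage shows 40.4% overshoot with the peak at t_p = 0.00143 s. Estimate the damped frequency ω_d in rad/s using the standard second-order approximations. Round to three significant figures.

t_p = π/ω_d, so ω_d = π/0.00143 = 2200 rad/s.

ω_d ≈ 2200 rad/s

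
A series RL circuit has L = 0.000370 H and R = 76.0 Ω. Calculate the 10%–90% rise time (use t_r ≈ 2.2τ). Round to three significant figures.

τ = L/R = 0.000370/76.0 = 0.00000487 s.
t_r ≈ 2.2τ = 0.0000107 s.

t_r ≈ 0.0000107 s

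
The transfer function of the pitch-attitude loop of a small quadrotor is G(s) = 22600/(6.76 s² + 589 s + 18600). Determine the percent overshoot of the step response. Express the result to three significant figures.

%OS ≈ 0.924%

Dividing through by 6.76: denominator becomes s² + 87.13 s + 2751.
So ω_n = √2751 = 52.5 rad/s and ζ = 87.13/(2·52.5) = 0.831.
%OS = 100·exp(−πζ/√(1−ζ²)) = 0.924%.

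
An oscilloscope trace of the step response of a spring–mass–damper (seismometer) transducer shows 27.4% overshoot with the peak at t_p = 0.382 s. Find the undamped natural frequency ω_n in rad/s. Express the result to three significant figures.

ω_n ≈ 8.90 rad/s

The overshoot fixes ζ = −ln(OS)/√(π²+ln²(OS)) = 0.381.
From t_p = π/ω_d, ω_d = π/0.382 = 8.22 rad/s, so ω_n = ω_d/√(1−ζ²) = 8.90 rad/s.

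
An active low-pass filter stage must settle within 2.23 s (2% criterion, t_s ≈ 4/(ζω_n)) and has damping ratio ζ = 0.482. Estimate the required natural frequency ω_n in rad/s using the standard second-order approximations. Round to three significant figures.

Rearranging t_s ≈ 4/(ζω_n) gives ω_n = 4/(ζ·t_s) = 4/(0.482 × 2.23) = 3.72 rad/s.

ω_n ≈ 3.72 rad/s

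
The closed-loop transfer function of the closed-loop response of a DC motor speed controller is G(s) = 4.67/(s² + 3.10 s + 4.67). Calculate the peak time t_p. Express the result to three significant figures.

t_p ≈ 2.09 s

Matching coefficients with s² + 2ζω_n s + ω_n² gives ω_n² = 4.67 ⇒ ω_n = 2.16 rad/s, and ζ = 3.10/(2ω_n) = 0.717.
The damped frequency ω_d = ω_n√(1−ζ²) = 1.51 rad/s. Then t_p = π/ω_d = 2.09 s.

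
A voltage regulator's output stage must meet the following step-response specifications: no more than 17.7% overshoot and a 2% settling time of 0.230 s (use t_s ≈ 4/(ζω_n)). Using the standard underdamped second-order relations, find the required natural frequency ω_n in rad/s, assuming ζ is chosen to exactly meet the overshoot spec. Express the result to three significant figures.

Inverting the overshoot relation: ζ = |ln 0.177|/√(π² + ln²0.177) = 0.483.
Then ω_n = 4/(ζ t_s) = 4/(0.483 × 0.230) = 36.0 rad/s.

ω_n ≈ 36.0 rad/s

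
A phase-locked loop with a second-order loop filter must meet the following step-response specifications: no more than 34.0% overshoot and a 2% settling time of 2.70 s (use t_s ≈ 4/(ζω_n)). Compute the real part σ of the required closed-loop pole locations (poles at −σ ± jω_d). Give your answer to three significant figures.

The settling-time spec alone fixes σ = ζω_n = 4/t_s = 4/2.70 = 1.48.
(Overshoot then fixes ζ = 0.325 and hence ω_d = σ·√(1−ζ²)/ζ = 4.31 rad/s.)

σ ≈ 1.48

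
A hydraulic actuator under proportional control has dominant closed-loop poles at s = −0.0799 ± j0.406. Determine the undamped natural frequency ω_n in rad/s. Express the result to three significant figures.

ω_n ≈ 0.414 rad/s

With σ = 0.0799, ω_d = 0.406: ω_n = √(σ²+ω_d²) = 0.414 rad/s, ζ = σ/ω_n = 0.193.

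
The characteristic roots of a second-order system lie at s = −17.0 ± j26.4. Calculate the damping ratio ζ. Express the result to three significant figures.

With σ = 17.0, ω_d = 26.4: ω_n = √(σ²+ω_d²) = 31.4 rad/s, ζ = σ/ω_n = 0.541.

ζ ≈ 0.541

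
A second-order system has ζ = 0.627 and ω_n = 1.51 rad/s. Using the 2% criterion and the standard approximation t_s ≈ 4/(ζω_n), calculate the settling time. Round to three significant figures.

t_s ≈ 4.22 s

t_s ≈ 4/(ζω_n) = 4/(0.627 × 1.51) = 4.22 s.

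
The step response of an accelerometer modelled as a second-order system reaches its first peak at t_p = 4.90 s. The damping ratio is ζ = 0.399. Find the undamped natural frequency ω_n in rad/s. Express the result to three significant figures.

ω_n ≈ 0.699 rad/s

Peak time t_p = π/ω_d, so ω_d = π/t_p = π/4.90 = 0.641 rad/s.
ω_n = ω_d/√(1−ζ²) = 0.641/√0.841 = 0.699 rad/s.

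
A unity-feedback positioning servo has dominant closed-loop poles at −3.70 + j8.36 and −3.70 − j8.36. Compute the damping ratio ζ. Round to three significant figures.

|pole| = ω_n = √(3.70² + 8.36²) = 9.14 rad/s; ζ = cos θ = σ/ω_n = 0.405.

ζ ≈ 0.405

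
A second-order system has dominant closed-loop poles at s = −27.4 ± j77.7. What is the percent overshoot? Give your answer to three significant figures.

With σ = 27.4, ω_d = 77.7: ω_n = √(σ²+ω_d²) = 82.4 rad/s, ζ = σ/ω_n = 0.333.
Overshoot: exp(−π·0.333/√(1−0.333²)) = 0.330, i.e. 33.0%.

%OS ≈ 33.0%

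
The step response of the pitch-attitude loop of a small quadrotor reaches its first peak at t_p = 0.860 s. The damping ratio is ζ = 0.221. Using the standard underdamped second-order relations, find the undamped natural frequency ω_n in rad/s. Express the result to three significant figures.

Peak time t_p = π/ω_d, so ω_d = π/t_p = π/0.860 = 3.65 rad/s.
ω_n = ω_d/√(1−ζ²) = 3.65/√0.951 = 3.75 rad/s.

ω_n ≈ 3.75 rad/s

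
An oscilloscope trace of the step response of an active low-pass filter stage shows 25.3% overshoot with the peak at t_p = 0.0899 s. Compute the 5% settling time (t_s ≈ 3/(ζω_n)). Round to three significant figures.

From the overshoot, ζ = −ln(OS)/√(π²+ln²(OS)) = 0.401.
t_p = π/ω_d ⇒ ω_d = 34.9 rad/s; then ω_n = ω_d/√(1−ζ²) = 38.1 rad/s.
t_s ≈ 3/(ζω_n) = 3/(0.401·38.1) = 0.196 s.

t_s ≈ 0.196 s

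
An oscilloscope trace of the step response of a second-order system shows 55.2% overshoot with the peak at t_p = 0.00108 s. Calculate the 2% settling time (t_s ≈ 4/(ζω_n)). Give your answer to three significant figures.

t_s ≈ 0.00727 s

ζ from %OS: ζ = |ln 0.552|/√(π²+ln²0.552) = 0.186.
t_p = π/ω_d ⇒ ω_d = 2910 rad/s; then ω_n = ω_d/√(1−ζ²) = 2960 rad/s.
t_s ≈ 4/(ζω_n) = 4/(0.186·2960) = 0.00727 s.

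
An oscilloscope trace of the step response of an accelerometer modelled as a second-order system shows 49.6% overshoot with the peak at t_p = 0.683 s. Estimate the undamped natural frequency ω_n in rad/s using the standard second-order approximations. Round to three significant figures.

ζ from %OS: ζ = |ln 0.496|/√(π²+ln²0.496) = 0.218.
From t_p = π/ω_d, ω_d = π/0.683 = 4.60 rad/s, so ω_n = ω_d/√(1−ζ²) = 4.71 rad/s.

ω_n ≈ 4.71 rad/s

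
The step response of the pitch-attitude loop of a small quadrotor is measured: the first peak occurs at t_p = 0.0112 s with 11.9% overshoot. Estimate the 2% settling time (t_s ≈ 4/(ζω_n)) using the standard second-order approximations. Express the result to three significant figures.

t_s ≈ 0.0210 s

The overshoot fixes ζ = −ln(OS)/√(π²+ln²(OS)) = 0.561.
t_p = π/ω_d ⇒ ω_d = 280 rad/s; then ω_n = ω_d/√(1−ζ²) = 339 rad/s.
t_s ≈ 4/(ζω_n) = 4/(0.561·339) = 0.0210 s.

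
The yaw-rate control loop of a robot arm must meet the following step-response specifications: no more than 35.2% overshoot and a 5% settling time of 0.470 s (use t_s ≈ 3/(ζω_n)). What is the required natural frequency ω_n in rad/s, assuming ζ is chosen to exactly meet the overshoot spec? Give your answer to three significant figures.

ω_n ≈ 20.2 rad/s

From %OS = 100·exp(−πζ/√(1−ζ²)), invert to get ζ = −ln(OS)/√(π² + ln²(OS)) with OS = 0.352.
−ln 0.352 = 1.044, so ζ = 1.044/√(π² + 1.090) = 0.315.
From t_s ≈ 3/(ζω_n): ω_n = 3/(ζ·t_s) = 3/(0.315·0.470) = 20.2 rad/s.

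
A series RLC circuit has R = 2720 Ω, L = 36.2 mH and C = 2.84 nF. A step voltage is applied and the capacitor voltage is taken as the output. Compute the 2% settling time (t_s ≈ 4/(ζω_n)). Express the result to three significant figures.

For a series RLC circuit (capacitor voltage as output), ω_n = 1/√(LC) = 1/√(36.2 mH · 2.84 nF) = 98600 rad/s.
ζ = (R/2)·√(C/L) = (2720/2)·√(2.84 nF/36.2 mH) = 0.381.
t_s ≈ 4/(ζω_n) = 0.000106 s.

t_s ≈ 0.000106 s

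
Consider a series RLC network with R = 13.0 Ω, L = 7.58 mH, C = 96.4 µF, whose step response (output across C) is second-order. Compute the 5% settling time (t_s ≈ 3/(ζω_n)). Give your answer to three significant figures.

For a series RLC circuit (capacitor voltage as output), ω_n = 1/√(LC) = 1/√(7.58 mH · 96.4 µF) = 1170 rad/s.
ζ = (R/2)·√(C/L) = (13.0/2)·√(96.4 µF/7.58 mH) = 0.733.
t_s ≈ 3/(ζω_n) = 0.00350 s.

t_s ≈ 0.00350 s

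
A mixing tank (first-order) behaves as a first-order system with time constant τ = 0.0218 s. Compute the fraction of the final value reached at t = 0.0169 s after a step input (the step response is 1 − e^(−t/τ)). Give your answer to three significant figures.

y/y_∞ ≈ 0.539

y(t)/y_∞ = 1 − e^(−t/τ) = 1 − e^(−0.0169/0.0218) = 1 − e^(−0.775) = 0.539.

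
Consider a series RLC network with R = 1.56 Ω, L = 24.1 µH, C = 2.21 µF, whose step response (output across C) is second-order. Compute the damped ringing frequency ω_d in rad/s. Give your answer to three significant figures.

ω_d ≈ 133000 rad/s

For a series RLC circuit (capacitor voltage as output), ω_n = 1/√(LC) = 1/√(24.1 µH · 2.21 µF) = 137000 rad/s.
ζ = (R/2)·√(C/L) = (1.56/2)·√(2.21 µF/24.1 µH) = 0.236.
ω_d = 137000·√(1 − 0.236²) = 133000 rad/s.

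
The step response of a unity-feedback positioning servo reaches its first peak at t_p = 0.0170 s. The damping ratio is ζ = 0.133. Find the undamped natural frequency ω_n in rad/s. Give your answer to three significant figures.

Peak time t_p = π/ω_d, so ω_d = π/t_p = π/0.0170 = 185 rad/s.
ω_n = ω_d/√(1−ζ²) = 185/√0.982 = 186 rad/s.

ω_n ≈ 186 rad/s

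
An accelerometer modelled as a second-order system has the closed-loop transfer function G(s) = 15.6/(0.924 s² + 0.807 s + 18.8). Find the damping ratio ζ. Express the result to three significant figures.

Dividing through by 0.924: denominator becomes s² + 0.8734 s + 20.35.
So ω_n = √20.35 = 4.51 rad/s and ζ = 0.8734/(2·4.51) = 0.0968.

ζ ≈ 0.0968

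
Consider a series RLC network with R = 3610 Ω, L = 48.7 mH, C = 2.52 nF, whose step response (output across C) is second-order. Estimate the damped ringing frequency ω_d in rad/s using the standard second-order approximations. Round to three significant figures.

ω_d ≈ 82300 rad/s

For a series RLC circuit (capacitor voltage as output), ω_n = 1/√(LC) = 1/√(48.7 mH · 2.52 nF) = 90300 rad/s.
ζ = (R/2)·√(C/L) = (3610/2)·√(2.52 nF/48.7 mH) = 0.411.
The damped frequency ω_d = ω_n√(1−ζ²) = 82300 rad/s.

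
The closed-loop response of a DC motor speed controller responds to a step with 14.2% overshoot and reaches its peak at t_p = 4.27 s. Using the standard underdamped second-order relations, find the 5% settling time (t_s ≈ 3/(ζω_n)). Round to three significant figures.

t_s ≈ 6.56 s

ζ from %OS: ζ = |ln 0.142|/√(π²+ln²0.142) = 0.528.
From t_p = π/ω_d, ω_d = π/4.27 = 0.736 rad/s, so ω_n = ω_d/√(1−ζ²) = 0.866 rad/s.
t_s ≈ 3/(ζω_n) = 3/(0.528·0.866) = 6.56 s.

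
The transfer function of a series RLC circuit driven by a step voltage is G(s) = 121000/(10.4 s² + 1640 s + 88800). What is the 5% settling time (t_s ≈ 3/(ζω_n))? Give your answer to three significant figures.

Dividing through by 10.4: denominator becomes s² + 157.7 s + 8538.
So ω_n = √8538 = 92.4 rad/s and ζ = 157.7/(2·92.4) = 0.853.
t_s ≈ 3/(ζω_n) = 0.0380 s.

t_s ≈ 0.0380 s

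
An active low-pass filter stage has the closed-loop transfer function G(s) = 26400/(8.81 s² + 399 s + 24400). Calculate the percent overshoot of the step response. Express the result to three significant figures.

%OS ≈ 22.4%

Dividing through by 8.81: denominator becomes s² + 45.29 s + 2770.
So ω_n = √2770 = 52.6 rad/s and ζ = 45.29/(2·52.6) = 0.430.
Overshoot: exp(−π·0.430/√(1−0.430²)) = 0.224, i.e. 22.4%.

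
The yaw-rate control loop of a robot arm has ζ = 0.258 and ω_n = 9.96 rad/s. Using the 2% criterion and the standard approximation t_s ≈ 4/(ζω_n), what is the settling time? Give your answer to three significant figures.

t_s ≈ 1.56 s

t_s ≈ 4/(ζω_n) = 4/(0.258 × 9.96) = 1.56 s.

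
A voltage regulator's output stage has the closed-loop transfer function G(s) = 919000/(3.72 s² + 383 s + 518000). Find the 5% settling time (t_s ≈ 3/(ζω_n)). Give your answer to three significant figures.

t_s ≈ 0.0583 s

Dividing through by 3.72: denominator becomes s² + 103.0 s + 139200.
So ω_n = √139200 = 373 rad/s and ζ = 103.0/(2·373) = 0.138.
t_s ≈ 3/(ζω_n) = 0.0583 s.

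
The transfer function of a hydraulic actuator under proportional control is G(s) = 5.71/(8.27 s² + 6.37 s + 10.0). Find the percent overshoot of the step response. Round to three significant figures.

Dividing through by 8.27: denominator becomes s² + 0.7703 s + 1.209.
So ω_n = √1.209 = 1.10 rad/s and ζ = 0.7703/(2·1.10) = 0.350.
%OS = 100 e^{−πζ/√(1−ζ²)} with ζ = 0.350 gives 30.9%.

%OS ≈ 30.9%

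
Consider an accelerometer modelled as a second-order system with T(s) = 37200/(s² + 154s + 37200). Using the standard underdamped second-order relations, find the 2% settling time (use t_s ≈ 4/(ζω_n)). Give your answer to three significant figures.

t_s ≈ 0.0519 s

Comparing the denominator to s² + 2ζω_n s + ω_n²: ω_n = √37200 = 193 rad/s, and 2ζω_n = 154 so ζ = 154/(2·193) = 0.399.
t_s ≈ 4/(ζω_n) = 4/(0.399·193) = 0.0519 s.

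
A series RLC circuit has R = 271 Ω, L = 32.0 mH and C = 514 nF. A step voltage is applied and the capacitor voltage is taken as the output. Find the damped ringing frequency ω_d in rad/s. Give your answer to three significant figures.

ω_d ≈ 6550 rad/s

For a series RLC circuit (capacitor voltage as output), ω_n = 1/√(LC) = 1/√(32.0 mH · 514 nF) = 7800 rad/s.
ζ = (R/2)·√(C/L) = (271/2)·√(514 nF/32.0 mH) = 0.543.
ω_d = ω_n√(1−ζ²) = 6550 rad/s.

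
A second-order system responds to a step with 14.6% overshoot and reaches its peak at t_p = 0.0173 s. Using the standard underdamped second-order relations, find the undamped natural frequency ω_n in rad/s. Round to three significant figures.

From the overshoot, ζ = −ln(OS)/√(π²+ln²(OS)) = 0.522.
From t_p = π/ω_d, ω_d = π/0.0173 = 182 rad/s, so ω_n = ω_d/√(1−ζ²) = 213 rad/s.

ω_n ≈ 213 rad/s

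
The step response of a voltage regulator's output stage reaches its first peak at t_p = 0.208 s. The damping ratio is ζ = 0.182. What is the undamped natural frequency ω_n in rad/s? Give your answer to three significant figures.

Peak time t_p = π/ω_d, so ω_d = π/t_p = π/0.208 = 15.1 rad/s.
ω_n = ω_d/√(1−ζ²) = 15.1/√0.967 = 15.4 rad/s.

ω_n ≈ 15.4 rad/s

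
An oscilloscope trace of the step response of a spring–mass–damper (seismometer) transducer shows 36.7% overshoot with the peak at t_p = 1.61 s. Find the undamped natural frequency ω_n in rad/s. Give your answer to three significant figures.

ω_n ≈ 2.05 rad/s

From the overshoot, ζ = −ln(OS)/√(π²+ln²(OS)) = 0.304.
From t_p = π/ω_d, ω_d = π/1.61 = 1.95 rad/s, so ω_n = ω_d/√(1−ζ²) = 2.05 rad/s.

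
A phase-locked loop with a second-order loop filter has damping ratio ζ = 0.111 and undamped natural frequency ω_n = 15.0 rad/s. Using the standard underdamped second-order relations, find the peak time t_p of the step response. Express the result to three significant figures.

t_p ≈ 0.211 s

The damped frequency is ω_d = ω_n√(1−ζ²) = 15.0·√(1−0.0123) = 14.9 rad/s.
Peak time t_p = π/ω_d = π/14.9 = 0.211 s.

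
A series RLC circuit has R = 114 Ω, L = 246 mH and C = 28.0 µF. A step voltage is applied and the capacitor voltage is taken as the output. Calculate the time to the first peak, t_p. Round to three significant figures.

t_p ≈ 0.0104 s

For a series RLC circuit (capacitor voltage as output), ω_n = 1/√(LC) = 1/√(246 mH · 28.0 µF) = 381 rad/s.
ζ = (R/2)·√(C/L) = (114/2)·√(28.0 µF/246 mH) = 0.608.
The damped frequency ω_d = ω_n√(1−ζ²) = 302 rad/s. t_p = π/ω_d = 0.0104 s.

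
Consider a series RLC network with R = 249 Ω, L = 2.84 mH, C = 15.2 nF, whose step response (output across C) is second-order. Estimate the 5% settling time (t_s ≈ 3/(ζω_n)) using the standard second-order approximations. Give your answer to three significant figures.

t_s ≈ 0.0000684 s

For a series RLC circuit (capacitor voltage as output), ω_n = 1/√(LC) = 1/√(2.84 mH · 15.2 nF) = 152000 rad/s.
ζ = (R/2)·√(C/L) = (249/2)·√(15.2 nF/2.84 mH) = 0.288.
t_s ≈ 3/(ζω_n) = 0.0000684 s.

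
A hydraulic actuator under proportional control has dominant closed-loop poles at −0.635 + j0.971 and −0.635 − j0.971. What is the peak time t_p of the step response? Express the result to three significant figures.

t_p = π/ω_d with ω_d = 0.971 (the imaginary part), so t_p = 3.24 s.

t_p ≈ 3.24 s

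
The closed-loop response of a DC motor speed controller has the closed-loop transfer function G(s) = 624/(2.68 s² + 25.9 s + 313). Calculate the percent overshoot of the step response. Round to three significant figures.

Dividing through by 2.68: denominator becomes s² + 9.664 s + 116.8.
So ω_n = √116.8 = 10.8 rad/s and ζ = 9.664/(2·10.8) = 0.447.
Overshoot: exp(−π·0.447/√(1−0.447²)) = 0.208, i.e. 20.8%.

%OS ≈ 20.8%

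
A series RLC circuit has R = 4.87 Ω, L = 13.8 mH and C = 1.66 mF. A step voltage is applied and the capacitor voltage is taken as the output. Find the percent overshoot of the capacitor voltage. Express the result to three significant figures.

%OS ≈ 0.705%

For a series RLC circuit (capacitor voltage as output), ω_n = 1/√(LC) = 1/√(13.8 mH · 1.66 mF) = 209 rad/s.
ζ = (R/2)·√(C/L) = (4.87/2)·√(1.66 mF/13.8 mH) = 0.845.
Overshoot: exp(−π·0.845/√(1−0.845²)) = 0.00705, i.e. 0.705%.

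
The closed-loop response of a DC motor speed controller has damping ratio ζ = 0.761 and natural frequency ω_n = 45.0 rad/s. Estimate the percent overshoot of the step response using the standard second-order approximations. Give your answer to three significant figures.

%OS ≈ 2.51%

For an underdamped second-order system, %OS = 100·exp(−πζ/√(1−ζ²)).
πζ/√(1−ζ²) = π·0.761/√(1−0.579) = 3.685, so %OS = 100·e^(−3.685) = 2.51%.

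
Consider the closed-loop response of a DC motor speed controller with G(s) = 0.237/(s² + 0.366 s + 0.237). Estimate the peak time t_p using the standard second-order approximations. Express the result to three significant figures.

t_p ≈ 6.96 s

Comparing the denominator to s² + 2ζω_n s + ω_n²: ω_n = √0.237 = 0.487 rad/s, and 2ζω_n = 0.366 so ζ = 0.366/(2·0.487) = 0.376.
The damped frequency ω_d = ω_n√(1−ζ²) = 0.451 rad/s. Then t_p = π/ω_d = 6.96 s.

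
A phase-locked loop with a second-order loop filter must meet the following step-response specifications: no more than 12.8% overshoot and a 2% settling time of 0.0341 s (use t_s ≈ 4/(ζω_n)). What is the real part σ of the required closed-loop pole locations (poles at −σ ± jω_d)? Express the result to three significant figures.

σ ≈ 117

The settling-time spec alone fixes σ = ζω_n = 4/t_s = 4/0.0341 = 117.
(Overshoot then fixes ζ = 0.548 and hence ω_d = σ·√(1−ζ²)/ζ = 179 rad/s.)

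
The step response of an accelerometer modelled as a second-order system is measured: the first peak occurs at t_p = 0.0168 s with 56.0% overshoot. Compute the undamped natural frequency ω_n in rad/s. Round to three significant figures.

The overshoot fixes ζ = −ln(OS)/√(π²+ln²(OS)) = 0.181.
t_p = π/ω_d ⇒ ω_d = 187 rad/s; then ω_n = ω_d/√(1−ζ²) = 190 rad/s.

ω_n ≈ 190 rad/s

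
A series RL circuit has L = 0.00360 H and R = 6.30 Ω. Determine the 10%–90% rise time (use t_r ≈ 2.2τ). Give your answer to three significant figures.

τ = L/R = 0.00360/6.30 = 0.000571 s.
t_r ≈ 2.2τ = 0.00126 s.

t_r ≈ 0.00126 s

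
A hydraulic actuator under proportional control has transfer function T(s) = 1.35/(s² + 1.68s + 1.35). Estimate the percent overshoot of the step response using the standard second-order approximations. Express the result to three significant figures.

%OS ≈ 3.74%

ω_n = √1.35 = 1.16 rad/s; ζ = 1.68/(2·1.16) = 0.723.
%OS = 100 e^{−πζ/√(1−ζ²)} with ζ = 0.723 gives 3.74%.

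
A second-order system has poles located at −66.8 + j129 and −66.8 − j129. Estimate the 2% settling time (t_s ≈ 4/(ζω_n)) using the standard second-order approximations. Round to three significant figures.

t_s ≈ 0.0599 s

For poles at −σ ± jω_d, ζω_n = σ = 66.8, so t_s ≈ 4/σ = 0.0599 s.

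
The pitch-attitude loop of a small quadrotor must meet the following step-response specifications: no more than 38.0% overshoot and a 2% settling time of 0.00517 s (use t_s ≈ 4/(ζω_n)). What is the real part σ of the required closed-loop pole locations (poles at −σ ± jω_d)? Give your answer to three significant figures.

σ ≈ 774

The settling-time spec alone fixes σ = ζω_n = 4/t_s = 4/0.00517 = 774.
(Overshoot then fixes ζ = 0.294 and hence ω_d = σ·√(1−ζ²)/ζ = 2510 rad/s.)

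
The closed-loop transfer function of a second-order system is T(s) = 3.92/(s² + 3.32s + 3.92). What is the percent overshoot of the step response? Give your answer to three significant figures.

%OS ≈ 0.796%

Matching coefficients with s² + 2ζω_n s + ω_n² gives ω_n² = 3.92 ⇒ ω_n = 1.98 rad/s, and ζ = 3.32/(2ω_n) = 0.838.
%OS = 100 e^{−πζ/√(1−ζ²)} with ζ = 0.838 gives 0.796%.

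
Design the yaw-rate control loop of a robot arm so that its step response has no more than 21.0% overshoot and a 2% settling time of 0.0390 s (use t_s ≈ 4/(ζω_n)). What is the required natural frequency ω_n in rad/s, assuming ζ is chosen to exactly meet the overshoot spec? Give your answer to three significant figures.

ζ = −ln(OS)/√(π² + (ln OS)²). With OS = 0.210, ln OS = −1.561 and ζ = 1.561/3.508 = 0.445.
Then ω_n = 4/(ζ t_s) = 4/(0.445 × 0.0390) = 231 rad/s.

ω_n ≈ 231 rad/s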